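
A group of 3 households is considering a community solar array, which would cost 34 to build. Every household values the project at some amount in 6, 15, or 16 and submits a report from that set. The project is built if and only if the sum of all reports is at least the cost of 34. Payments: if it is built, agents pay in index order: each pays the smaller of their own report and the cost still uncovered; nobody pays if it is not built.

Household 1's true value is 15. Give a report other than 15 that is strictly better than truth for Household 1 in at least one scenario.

Suppose Household 2 reports 15 and Household 3 reports 15.
Report 15: project built, pays 15, utility 15 - 15 = 0.
Report 6: project built, pays 6, utility 15 - 6 = 9.
So reporting 6 beats truth here (9 > 0).

6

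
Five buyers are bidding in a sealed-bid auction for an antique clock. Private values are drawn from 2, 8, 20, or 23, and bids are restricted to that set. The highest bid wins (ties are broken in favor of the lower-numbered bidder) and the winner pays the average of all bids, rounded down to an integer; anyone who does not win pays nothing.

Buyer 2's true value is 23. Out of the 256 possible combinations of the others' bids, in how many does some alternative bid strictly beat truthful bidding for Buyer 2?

36

Others bid (2, 2, 2, 2): truth gives 17; bid 8 gives 20 > 17. Violating.
Others bid (2, 2, 2, 8): truth gives 16; bid 8 gives 19 > 16. Violating.
Others bid (2, 2, 8, 2): truth gives 16; bid 8 gives 19 > 16. Violating.
Others bid (2, 2, 8, 8): truth gives 15; bid 8 gives 18 > 15. Violating.
Others bid (2, 2, 2, 20): truth gives 14; no alternative beats it.
Others bid (2, 2, 2, 23): truth gives 13; no alternative beats it.
(Checking all 256 profiles: 36 have a profitable deviation, 220 do not.)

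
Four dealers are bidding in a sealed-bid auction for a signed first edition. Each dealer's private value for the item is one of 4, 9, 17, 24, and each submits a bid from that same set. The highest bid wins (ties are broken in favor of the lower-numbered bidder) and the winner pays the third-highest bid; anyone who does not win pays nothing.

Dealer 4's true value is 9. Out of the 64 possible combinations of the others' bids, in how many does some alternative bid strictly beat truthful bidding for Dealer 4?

6

Others bid (4, 4, 9): truth gives 0; bid 17 gives 5 > 0. Violating.
Others bid (4, 4, 17): truth gives 0; bid 24 gives 5 > 0. Violating.
Others bid (4, 9, 4): truth gives 0; bid 17 gives 5 > 0. Violating.
Others bid (4, 17, 4): truth gives 0; bid 24 gives 5 > 0. Violating.
Others bid (4, 4, 4): truth gives 5; no alternative beats it.
Others bid (4, 4, 24): truth gives 0; no alternative beats it.
(Checking all 64 profiles: 6 have a profitable deviation, 58 do not.)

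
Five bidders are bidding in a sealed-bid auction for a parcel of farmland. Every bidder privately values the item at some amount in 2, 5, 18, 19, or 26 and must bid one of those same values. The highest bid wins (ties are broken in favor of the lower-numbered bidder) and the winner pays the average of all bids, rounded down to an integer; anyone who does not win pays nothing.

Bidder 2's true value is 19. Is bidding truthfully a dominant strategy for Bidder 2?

No

Consider the case where Bidder 1 bids 2, Bidder 3 bids 2, Bidder 4 bids 2 and Bidder 5 bids 2.
Truthful bid 19: wins, pays 5, utility 19 - 5 = 14.
Bid 5 instead: wins, pays 2, utility 19 - 2 = 17.
Since 17 > 14, bidding 5 is strictly better here, so truthful bidding is not dominant.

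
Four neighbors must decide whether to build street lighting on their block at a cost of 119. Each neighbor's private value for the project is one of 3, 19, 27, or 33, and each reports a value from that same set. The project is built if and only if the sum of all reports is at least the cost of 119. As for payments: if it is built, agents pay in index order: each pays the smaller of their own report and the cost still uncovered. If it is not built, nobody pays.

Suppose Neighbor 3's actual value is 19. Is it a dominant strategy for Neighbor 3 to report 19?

Yes

Check each profile of the others' reports and compare truth against every alternative report.
Others report (3, 3, 3): truth gives 0, best alternative gives 0.
Others report (3, 3, 19): truth gives 0, best alternative gives 0.
Others report (3, 3, 27): truth gives 0, best alternative gives 0.
Others report (3, 3, 33): truth gives 0, best alternative gives 0.
Others report (3, 19, 3): truth gives 0, best alternative gives 0.
Others report (3, 19, 19): truth gives 0, best alternative gives 0.
(Remaining 58 profiles checked similarly; truth is weakly best in each.)
In every case the truthful report is at least as good as any alternative, so it is a dominant strategy.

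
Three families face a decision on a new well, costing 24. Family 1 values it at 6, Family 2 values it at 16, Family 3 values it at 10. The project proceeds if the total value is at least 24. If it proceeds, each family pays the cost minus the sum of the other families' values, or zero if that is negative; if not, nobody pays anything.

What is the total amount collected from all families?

10

Total value 32 ≥ cost 24, so it is built.
Family 1: others sum to 26; max(0, 24 - 26) = 0.
Family 2: others sum to 16; max(0, 24 - 16) = 8.
Family 3: others sum to 22; max(0, 24 - 22) = 2.
Total collected = 0 + 8 + 2 = 10.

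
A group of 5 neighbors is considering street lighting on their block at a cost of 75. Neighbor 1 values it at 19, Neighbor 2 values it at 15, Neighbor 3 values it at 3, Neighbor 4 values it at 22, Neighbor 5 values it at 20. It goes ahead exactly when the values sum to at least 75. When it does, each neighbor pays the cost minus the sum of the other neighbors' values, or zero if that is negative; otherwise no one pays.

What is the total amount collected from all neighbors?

60

Total value 79 ≥ cost 75, so it is built.
Neighbor 1: others sum to 60; max(0, 75 - 60) = 15.
Neighbor 2: others sum to 64; max(0, 75 - 64) = 11.
Neighbor 3: others sum to 76; max(0, 75 - 76) = 0.
Neighbor 4: others sum to 57; max(0, 75 - 57) = 18.
Neighbor 5: others sum to 59; max(0, 75 - 59) = 16.
Total collected = 15 + 11 + 0 + 18 + 16 = 60.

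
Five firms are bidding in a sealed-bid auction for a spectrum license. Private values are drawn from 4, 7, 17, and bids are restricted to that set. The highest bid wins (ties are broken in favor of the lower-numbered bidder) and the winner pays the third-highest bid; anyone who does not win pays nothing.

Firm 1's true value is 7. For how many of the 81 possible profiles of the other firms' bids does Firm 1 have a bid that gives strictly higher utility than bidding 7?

Others bid (4, 4, 4, 17): truth gives 0; bid 17 gives 3 > 0. Violating.
Others bid (4, 4, 17, 4): truth gives 0; bid 17 gives 3 > 0. Violating.
Others bid (4, 17, 4, 4): truth gives 0; bid 17 gives 3 > 0. Violating.
Others bid (17, 4, 4, 4): truth gives 0; bid 17 gives 3 > 0. Violating.
Others bid (4, 4, 4, 4): truth gives 3; no alternative beats it.
Others bid (4, 4, 4, 7): truth gives 3; no alternative beats it.
(Checking all 81 profiles: 4 have a profitable deviation, 77 do not.)

4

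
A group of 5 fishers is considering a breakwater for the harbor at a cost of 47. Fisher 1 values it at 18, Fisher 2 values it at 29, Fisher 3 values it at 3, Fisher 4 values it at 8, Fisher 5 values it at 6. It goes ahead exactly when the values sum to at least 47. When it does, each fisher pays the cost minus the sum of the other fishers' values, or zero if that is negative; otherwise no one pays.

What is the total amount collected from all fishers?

13

Total value 64 ≥ cost 47, so it is built.
Fisher 1: others sum to 46; max(0, 47 - 46) = 1.
Fisher 2: others sum to 35; max(0, 47 - 35) = 12.
Fisher 3: others sum to 61; max(0, 47 - 61) = 0.
Fisher 4: others sum to 56; max(0, 47 - 56) = 0.
Fisher 5: others sum to 58; max(0, 47 - 58) = 0.
Total collected = 1 + 12 + 0 + 0 + 0 = 13.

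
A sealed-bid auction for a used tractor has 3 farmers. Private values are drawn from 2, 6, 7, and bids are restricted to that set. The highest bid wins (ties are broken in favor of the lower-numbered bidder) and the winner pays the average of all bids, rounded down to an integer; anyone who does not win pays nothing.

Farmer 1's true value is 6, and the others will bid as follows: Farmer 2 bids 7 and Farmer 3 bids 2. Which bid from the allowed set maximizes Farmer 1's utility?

7

Bid 2: loses, pays 0, utility 0.
Bid 6: loses, pays 0, utility 0.
Bid 7: wins, pays 5, utility 6 - 5 = 1.
The best choice is 7 with utility 1.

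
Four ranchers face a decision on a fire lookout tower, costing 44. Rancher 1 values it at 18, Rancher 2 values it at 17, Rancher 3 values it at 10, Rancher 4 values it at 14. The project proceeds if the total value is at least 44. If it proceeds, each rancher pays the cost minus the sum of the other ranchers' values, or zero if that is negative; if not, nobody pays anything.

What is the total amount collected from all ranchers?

Total value 59 ≥ cost 44, so it is built.
Rancher 1: others sum to 41; max(0, 44 - 41) = 3.
Rancher 2: others sum to 42; max(0, 44 - 42) = 2.
Rancher 3: others sum to 49; max(0, 44 - 49) = 0.
Rancher 4: others sum to 45; max(0, 44 - 45) = 0.
Total collected = 3 + 2 + 0 + 0 = 5.

5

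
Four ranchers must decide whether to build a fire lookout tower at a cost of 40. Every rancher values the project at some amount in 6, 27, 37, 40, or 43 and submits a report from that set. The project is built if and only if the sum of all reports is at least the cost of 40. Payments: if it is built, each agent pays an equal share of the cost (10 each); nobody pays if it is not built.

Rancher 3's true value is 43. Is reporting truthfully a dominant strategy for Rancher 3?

Check each profile of the others' reports and compare truth against every alternative report.
Others report (6, 6, 6): truth gives 33, best alternative gives 33.
Others report (6, 6, 27): truth gives 33, best alternative gives 33.
Others report (6, 6, 37): truth gives 33, best alternative gives 33.
Others report (6, 6, 40): truth gives 33, best alternative gives 33.
Others report (6, 6, 43): truth gives 33, best alternative gives 33.
Others report (6, 27, 6): truth gives 33, best alternative gives 33.
(Remaining 119 profiles checked similarly; truth is weakly best in each.)
In every case the truthful report is at least as good as any alternative, so it is a dominant strategy.

Yes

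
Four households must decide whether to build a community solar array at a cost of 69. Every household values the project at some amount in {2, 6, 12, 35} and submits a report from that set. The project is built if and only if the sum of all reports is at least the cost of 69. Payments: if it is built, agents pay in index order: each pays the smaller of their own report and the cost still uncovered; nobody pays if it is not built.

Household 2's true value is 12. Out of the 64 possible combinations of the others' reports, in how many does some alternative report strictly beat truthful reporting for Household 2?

10

Others report (2, 35, 35): truth gives 0; report 2 gives 10 > 0. Violating.
Others report (6, 35, 35): truth gives 0; report 2 gives 10 > 0. Violating.
Others report (12, 35, 35): truth gives 0; report 2 gives 10 > 0. Violating.
Others report (35, 2, 35): truth gives 0; report 2 gives 10 > 0. Violating.
Others report (2, 2, 2): truth gives 0; no alternative beats it.
Others report (2, 2, 6): truth gives 0; no alternative beats it.
(Checking all 64 profiles: 10 have a profitable deviation, 54 do not.)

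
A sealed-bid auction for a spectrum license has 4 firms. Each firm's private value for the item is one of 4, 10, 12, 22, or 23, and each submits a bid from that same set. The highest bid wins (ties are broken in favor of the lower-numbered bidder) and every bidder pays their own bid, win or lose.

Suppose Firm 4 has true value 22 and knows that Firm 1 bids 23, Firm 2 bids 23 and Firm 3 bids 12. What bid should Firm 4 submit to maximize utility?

4

Bid 4: loses but pays 4, utility -4.
Bid 10: loses but pays 10, utility -10.
Bid 12: loses but pays 12, utility -12.
Bid 22: loses but pays 22, utility -22.
Bid 23: loses but pays 23, utility -23.
The best choice is 4 with utility -4.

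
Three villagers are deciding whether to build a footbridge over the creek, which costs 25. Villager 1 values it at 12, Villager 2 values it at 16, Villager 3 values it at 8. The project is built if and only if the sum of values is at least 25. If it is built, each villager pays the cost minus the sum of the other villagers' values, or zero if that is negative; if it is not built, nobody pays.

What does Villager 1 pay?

Total value 36 ≥ cost 25, so the project is built.
The other villagers' values sum to 24.
Cost minus that sum is 25 - 24 = 1.

1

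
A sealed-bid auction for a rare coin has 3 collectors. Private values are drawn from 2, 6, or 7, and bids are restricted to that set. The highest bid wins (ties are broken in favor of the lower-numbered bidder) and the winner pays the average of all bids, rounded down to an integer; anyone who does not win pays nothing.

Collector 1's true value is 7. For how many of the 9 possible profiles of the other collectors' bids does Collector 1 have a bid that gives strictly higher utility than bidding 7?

Others bid (2, 2): truth gives 4; bid 2 gives 5 > 4. Violating.
Others bid (2, 6): truth gives 2; bid 6 gives 3 > 2. Violating.
Others bid (6, 2): truth gives 2; bid 6 gives 3 > 2. Violating.
Others bid (2, 7): truth gives 2; no alternative beats it.
Others bid (6, 6): truth gives 1; no alternative beats it.
(Checking all 9 profiles: 3 have a profitable deviation, 6 do not.)

3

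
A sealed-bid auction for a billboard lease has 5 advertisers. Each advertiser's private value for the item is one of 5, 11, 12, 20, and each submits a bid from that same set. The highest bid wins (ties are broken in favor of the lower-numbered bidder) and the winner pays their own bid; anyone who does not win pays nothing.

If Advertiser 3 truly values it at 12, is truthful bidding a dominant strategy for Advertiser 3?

No

Consider the case where Advertiser 1 bids 5, Advertiser 2 bids 5, Advertiser 4 bids 5 and Advertiser 5 bids 5.
Truthful bid 12: wins, pays 12, utility 12 - 12 = 0.
Bid 11 instead: wins, pays 11, utility 12 - 11 = 1.
Since 1 > 0, bidding 11 is strictly better here, so truthful bidding is not dominant.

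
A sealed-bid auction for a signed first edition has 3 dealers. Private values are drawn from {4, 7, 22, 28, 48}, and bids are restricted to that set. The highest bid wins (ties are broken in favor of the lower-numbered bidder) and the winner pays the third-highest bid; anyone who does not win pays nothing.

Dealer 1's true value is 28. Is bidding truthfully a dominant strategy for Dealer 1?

Consider the case where Dealer 2 bids 4 and Dealer 3 bids 48.
Truthful bid 28: loses, pays 0, utility 0.
Bid 48 instead: wins, pays 4, utility 28 - 4 = 24.
Since 24 > 0, bidding 48 is strictly better here, so truthful bidding is not dominant.

No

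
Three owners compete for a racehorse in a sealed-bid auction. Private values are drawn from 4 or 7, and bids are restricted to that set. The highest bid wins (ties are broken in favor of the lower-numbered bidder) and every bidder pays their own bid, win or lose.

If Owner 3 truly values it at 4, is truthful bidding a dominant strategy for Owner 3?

No

Consider the case where Owner 1 bids 4 and Owner 2 bids 4.
Truthful bid 4: loses but pays 4, utility -4.
Bid 7 instead: wins, pays 7, utility 4 - 7 = -3.
Since -3 > -4, bidding 7 is strictly better here, so truthful bidding is not dominant.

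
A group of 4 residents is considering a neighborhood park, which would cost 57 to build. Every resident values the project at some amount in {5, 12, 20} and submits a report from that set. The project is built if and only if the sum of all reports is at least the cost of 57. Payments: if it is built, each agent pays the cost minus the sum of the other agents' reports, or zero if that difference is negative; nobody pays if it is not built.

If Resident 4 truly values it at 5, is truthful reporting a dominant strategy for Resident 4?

Check each profile of the others' reports and compare truth against every alternative report.
Others report (5, 20, 20): truth gives 0, best alternative gives -7.
Others report (20, 5, 20): truth gives 0, best alternative gives -7.
Others report (20, 20, 5): truth gives 0, best alternative gives -7.
Others report (20, 20, 20): truth gives 5, best alternative gives 5.
Others report (5, 5, 5): truth gives 0, best alternative gives 0.
Others report (5, 5, 12): truth gives 0, best alternative gives 0.
(Remaining 21 profiles checked similarly; truth is weakly best in each.)
In every case the truthful report is at least as good as any alternative, so it is a dominant strategy.

Yes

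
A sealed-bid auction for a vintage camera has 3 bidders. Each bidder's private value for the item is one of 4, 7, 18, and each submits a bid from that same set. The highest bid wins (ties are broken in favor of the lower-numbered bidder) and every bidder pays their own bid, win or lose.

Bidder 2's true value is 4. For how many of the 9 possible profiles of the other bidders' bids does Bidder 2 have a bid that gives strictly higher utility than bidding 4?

Others bid (4, 4): truth gives -4; bid 7 gives -3 > -4. Violating.
Others bid (4, 7): truth gives -4; bid 7 gives -3 > -4. Violating.
Others bid (4, 18): truth gives -4; no alternative beats it.
Others bid (7, 4): truth gives -4; no alternative beats it.
(Checking all 9 profiles: 2 have a profitable deviation, 7 do not.)

2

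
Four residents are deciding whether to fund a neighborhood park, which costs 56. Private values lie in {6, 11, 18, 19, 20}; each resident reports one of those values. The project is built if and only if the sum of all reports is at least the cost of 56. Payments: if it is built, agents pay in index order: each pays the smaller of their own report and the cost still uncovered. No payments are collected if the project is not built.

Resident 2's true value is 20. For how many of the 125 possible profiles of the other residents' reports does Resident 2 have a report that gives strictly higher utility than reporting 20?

96

Others report (6, 11, 20): truth gives 0; report 19 gives 1 > 0. Violating.
Others report (6, 18, 18): truth gives 0; report 18 gives 2 > 0. Violating.
Others report (6, 18, 19): truth gives 0; report 18 gives 2 > 0. Violating.
Others report (6, 18, 20): truth gives 0; report 18 gives 2 > 0. Violating.
Others report (6, 6, 6): truth gives 0; no alternative beats it.
Others report (6, 6, 11): truth gives 0; no alternative beats it.
(Checking all 125 profiles: 96 have a profitable deviation, 29 do not.)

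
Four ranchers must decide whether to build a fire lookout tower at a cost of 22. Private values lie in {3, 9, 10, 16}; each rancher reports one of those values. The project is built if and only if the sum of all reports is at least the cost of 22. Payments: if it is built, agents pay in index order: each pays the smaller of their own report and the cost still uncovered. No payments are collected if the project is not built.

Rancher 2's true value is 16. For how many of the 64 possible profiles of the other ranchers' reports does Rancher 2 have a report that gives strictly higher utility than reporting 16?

Others report (3, 3, 9): truth gives 0; report 9 gives 7 > 0. Violating.
Others report (3, 3, 10): truth gives 0; report 9 gives 7 > 0. Violating.
Others report (3, 3, 16): truth gives 0; report 3 gives 13 > 0. Violating.
Others report (3, 9, 3): truth gives 0; report 9 gives 7 > 0. Violating.
Others report (3, 3, 3): truth gives 0; no alternative beats it.
(Checking all 64 profiles: 63 have a profitable deviation, 1 does not.)

63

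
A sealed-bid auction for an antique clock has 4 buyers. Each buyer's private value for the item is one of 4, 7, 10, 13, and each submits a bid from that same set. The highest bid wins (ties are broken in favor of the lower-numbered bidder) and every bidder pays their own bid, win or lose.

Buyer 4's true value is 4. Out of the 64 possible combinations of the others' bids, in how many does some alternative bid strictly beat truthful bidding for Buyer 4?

1

Others bid (4, 4, 4): truth gives -4; bid 7 gives -3 > -4. Violating.
Others bid (4, 4, 7): truth gives -4; no alternative beats it.
Others bid (4, 4, 10): truth gives -4; no alternative beats it.
(Checking all 64 profiles: 1 has a profitable deviation, 63 do not.)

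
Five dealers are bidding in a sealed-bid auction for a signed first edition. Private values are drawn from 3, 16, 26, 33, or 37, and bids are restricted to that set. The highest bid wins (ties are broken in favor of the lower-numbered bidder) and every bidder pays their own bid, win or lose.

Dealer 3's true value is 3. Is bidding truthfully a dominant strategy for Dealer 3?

Check each profile of the others' bids and compare truth against every alternative bid.
Others bid (3, 3, 3, 26): truth gives -3, best alternative gives -16.
Others bid (3, 3, 3, 33): truth gives -3, best alternative gives -16.
Others bid (3, 3, 3, 37): truth gives -3, best alternative gives -16.
Others bid (3, 3, 16, 26): truth gives -3, best alternative gives -16.
Others bid (3, 3, 16, 33): truth gives -3, best alternative gives -16.
Others bid (3, 3, 16, 37): truth gives -3, best alternative gives -16.
(Remaining 619 profiles checked similarly; truth is weakly best in each.)
In every case the truthful bid is at least as good as any alternative, so it is a dominant strategy.

Yes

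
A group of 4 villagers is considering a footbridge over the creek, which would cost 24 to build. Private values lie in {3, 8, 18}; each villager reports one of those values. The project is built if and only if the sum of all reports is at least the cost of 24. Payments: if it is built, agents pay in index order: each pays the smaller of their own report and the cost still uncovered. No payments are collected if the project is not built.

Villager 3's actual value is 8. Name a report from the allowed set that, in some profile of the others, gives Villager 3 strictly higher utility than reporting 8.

3

Suppose Villager 1 reports 3, Villager 2 reports 3 and Villager 4 reports 18.
Report 8: project built, pays 8, utility 8 - 8 = 0.
Report 3: project built, pays 3, utility 8 - 3 = 5.
So reporting 3 beats truth here (5 > 0).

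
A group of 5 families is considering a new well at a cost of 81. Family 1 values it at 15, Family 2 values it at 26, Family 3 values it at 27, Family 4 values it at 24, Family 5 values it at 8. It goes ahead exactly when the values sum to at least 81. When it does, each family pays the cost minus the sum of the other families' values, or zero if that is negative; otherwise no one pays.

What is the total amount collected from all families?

20

Total value 100 ≥ cost 81, so it is built.
Family 1: others sum to 85; max(0, 81 - 85) = 0.
Family 2: others sum to 74; max(0, 81 - 74) = 7.
Family 3: others sum to 73; max(0, 81 - 73) = 8.
Family 4: others sum to 76; max(0, 81 - 76) = 5.
Family 5: others sum to 92; max(0, 81 - 92) = 0.
Total collected = 0 + 7 + 8 + 5 + 0 = 20.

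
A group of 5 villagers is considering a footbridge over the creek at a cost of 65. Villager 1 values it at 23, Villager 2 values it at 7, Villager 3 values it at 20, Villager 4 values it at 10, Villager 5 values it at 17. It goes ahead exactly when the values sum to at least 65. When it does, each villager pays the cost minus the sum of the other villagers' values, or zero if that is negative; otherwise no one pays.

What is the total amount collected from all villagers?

24

Total value 77 ≥ cost 65, so it is built.
Villager 1: others sum to 54; max(0, 65 - 54) = 11.
Villager 2: others sum to 70; max(0, 65 - 70) = 0.
Villager 3: others sum to 57; max(0, 65 - 57) = 8.
Villager 4: others sum to 67; max(0, 65 - 67) = 0.
Villager 5: others sum to 60; max(0, 65 - 60) = 5.
Total collected = 11 + 0 + 8 + 0 + 5 = 24.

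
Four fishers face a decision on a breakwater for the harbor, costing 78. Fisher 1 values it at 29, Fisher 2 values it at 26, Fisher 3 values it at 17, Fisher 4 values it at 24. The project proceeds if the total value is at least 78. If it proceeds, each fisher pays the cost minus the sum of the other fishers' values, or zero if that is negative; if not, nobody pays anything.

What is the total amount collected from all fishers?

25

Total value 96 ≥ cost 78, so it is built.
Fisher 1: others sum to 67; max(0, 78 - 67) = 11.
Fisher 2: others sum to 70; max(0, 78 - 70) = 8.
Fisher 3: others sum to 79; max(0, 78 - 79) = 0.
Fisher 4: others sum to 72; max(0, 78 - 72) = 6.
Total collected = 11 + 8 + 0 + 6 = 25.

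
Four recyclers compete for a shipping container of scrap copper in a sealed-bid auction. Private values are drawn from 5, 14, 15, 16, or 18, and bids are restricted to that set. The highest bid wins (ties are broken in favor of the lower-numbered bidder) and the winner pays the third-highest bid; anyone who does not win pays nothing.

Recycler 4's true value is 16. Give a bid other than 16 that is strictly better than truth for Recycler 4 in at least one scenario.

Suppose Recycler 1 bids 5, Recycler 2 bids 5 and Recycler 3 bids 16.
Bid 16: loses, pays 0, utility 0.
Bid 18: wins, pays 5, utility 16 - 5 = 11.
So bidding 18 beats truth here (11 > 0).

18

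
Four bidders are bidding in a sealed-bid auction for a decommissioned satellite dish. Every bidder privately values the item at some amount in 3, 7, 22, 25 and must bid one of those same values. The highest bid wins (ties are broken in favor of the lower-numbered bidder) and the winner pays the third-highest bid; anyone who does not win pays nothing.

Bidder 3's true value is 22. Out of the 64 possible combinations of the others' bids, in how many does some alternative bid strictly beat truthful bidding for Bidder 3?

12

Others bid (3, 3, 25): truth gives 0; bid 25 gives 19 > 0. Violating.
Others bid (3, 7, 25): truth gives 0; bid 25 gives 15 > 0. Violating.
Others bid (3, 22, 3): truth gives 0; bid 25 gives 19 > 0. Violating.
Others bid (3, 22, 7): truth gives 0; bid 25 gives 15 > 0. Violating.
Others bid (3, 3, 3): truth gives 19; no alternative beats it.
Others bid (3, 3, 7): truth gives 19; no alternative beats it.
(Checking all 64 profiles: 12 have a profitable deviation, 52 do not.)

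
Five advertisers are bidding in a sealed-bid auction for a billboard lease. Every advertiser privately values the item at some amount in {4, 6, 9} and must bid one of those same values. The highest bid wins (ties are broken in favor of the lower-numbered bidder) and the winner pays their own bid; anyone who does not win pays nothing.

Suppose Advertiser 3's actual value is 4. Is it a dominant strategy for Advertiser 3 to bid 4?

Yes

Check each profile of the others' bids and compare truth against every alternative bid.
Others bid (4, 4, 4, 4): truth gives 0, best alternative gives -2.
Others bid (4, 4, 4, 6): truth gives 0, best alternative gives -2.
Others bid (4, 4, 6, 4): truth gives 0, best alternative gives -2.
Others bid (4, 4, 6, 6): truth gives 0, best alternative gives -2.
Others bid (4, 4, 4, 9): truth gives 0, best alternative gives 0.
Others bid (4, 4, 6, 9): truth gives 0, best alternative gives 0.
(Remaining 75 profiles checked similarly; truth is weakly best in each.)
In every case the truthful bid is at least as good as any alternative, so it is a dominant strategy.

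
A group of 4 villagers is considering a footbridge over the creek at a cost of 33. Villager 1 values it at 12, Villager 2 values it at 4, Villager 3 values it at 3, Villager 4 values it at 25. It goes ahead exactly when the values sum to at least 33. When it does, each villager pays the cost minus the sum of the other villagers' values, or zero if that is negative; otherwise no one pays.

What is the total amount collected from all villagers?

Total value 44 ≥ cost 33, so it is built.
Villager 1: others sum to 32; max(0, 33 - 32) = 1.
Villager 2: others sum to 40; max(0, 33 - 40) = 0.
Villager 3: others sum to 41; max(0, 33 - 41) = 0.
Villager 4: others sum to 19; max(0, 33 - 19) = 14.
Total collected = 1 + 0 + 0 + 14 = 15.

15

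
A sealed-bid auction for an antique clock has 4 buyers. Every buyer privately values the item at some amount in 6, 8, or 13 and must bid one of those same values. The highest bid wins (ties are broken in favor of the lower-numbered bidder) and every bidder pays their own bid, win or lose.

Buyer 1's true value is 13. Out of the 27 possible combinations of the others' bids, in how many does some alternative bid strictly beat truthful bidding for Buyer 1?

8

Others bid (6, 6, 6): truth gives 0; bid 6 gives 7 > 0. Violating.
Others bid (6, 6, 8): truth gives 0; bid 8 gives 5 > 0. Violating.
Others bid (6, 8, 6): truth gives 0; bid 8 gives 5 > 0. Violating.
Others bid (6, 8, 8): truth gives 0; bid 8 gives 5 > 0. Violating.
Others bid (6, 6, 13): truth gives 0; no alternative beats it.
Others bid (6, 8, 13): truth gives 0; no alternative beats it.
(Checking all 27 profiles: 8 have a profitable deviation, 19 do not.)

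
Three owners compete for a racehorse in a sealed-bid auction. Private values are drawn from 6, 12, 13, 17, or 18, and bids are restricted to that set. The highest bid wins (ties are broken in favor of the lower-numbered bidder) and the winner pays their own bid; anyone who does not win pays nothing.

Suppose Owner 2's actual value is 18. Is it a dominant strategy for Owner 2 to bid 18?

No

Consider the case where Owner 1 bids 6 and Owner 3 bids 6.
Truthful bid 18: wins, pays 18, utility 18 - 18 = 0.
Bid 12 instead: wins, pays 12, utility 18 - 12 = 6.
Since 6 > 0, bidding 12 is strictly better here, so truthful bidding is not dominant.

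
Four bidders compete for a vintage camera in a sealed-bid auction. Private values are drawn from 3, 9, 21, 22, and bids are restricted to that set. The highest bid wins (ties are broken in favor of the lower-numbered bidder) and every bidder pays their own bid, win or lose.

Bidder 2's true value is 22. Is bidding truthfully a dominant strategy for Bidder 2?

No

Consider the case where Bidder 1 bids 3, Bidder 3 bids 3 and Bidder 4 bids 3.
Truthful bid 22: wins, pays 22, utility 22 - 22 = 0.
Bid 9 instead: wins, pays 9, utility 22 - 9 = 13.
Since 13 > 0, bidding 9 is strictly better here, so truthful bidding is not dominant.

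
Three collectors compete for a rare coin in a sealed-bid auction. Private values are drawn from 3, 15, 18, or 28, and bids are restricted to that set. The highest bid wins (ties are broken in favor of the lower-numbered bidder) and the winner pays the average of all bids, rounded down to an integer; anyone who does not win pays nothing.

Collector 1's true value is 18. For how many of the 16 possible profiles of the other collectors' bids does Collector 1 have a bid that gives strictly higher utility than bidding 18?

4

Others bid (3, 3): truth gives 10; bid 3 gives 15 > 10. Violating.
Others bid (3, 15): truth gives 6; bid 15 gives 7 > 6. Violating.
Others bid (15, 3): truth gives 6; bid 15 gives 7 > 6. Violating.
Others bid (15, 15): truth gives 2; bid 15 gives 3 > 2. Violating.
Others bid (3, 18): truth gives 5; no alternative beats it.
Others bid (3, 28): truth gives 0; no alternative beats it.
(Checking all 16 profiles: 4 have a profitable deviation, 12 do not.)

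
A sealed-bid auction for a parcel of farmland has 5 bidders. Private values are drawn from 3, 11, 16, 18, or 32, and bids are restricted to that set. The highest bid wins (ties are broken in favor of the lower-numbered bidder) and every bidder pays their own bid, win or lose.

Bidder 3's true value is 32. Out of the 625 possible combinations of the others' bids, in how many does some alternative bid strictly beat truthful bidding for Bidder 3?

369

Others bid (3, 3, 3, 3): truth gives 0; bid 11 gives 21 > 0. Violating.
Others bid (3, 3, 3, 11): truth gives 0; bid 11 gives 21 > 0. Violating.
Others bid (3, 3, 3, 16): truth gives 0; bid 16 gives 16 > 0. Violating.
Others bid (3, 3, 3, 18): truth gives 0; bid 18 gives 14 > 0. Violating.
Others bid (3, 3, 3, 32): truth gives 0; no alternative beats it.
Others bid (3, 3, 11, 32): truth gives 0; no alternative beats it.
(Checking all 625 profiles: 369 have a profitable deviation, 256 do not.)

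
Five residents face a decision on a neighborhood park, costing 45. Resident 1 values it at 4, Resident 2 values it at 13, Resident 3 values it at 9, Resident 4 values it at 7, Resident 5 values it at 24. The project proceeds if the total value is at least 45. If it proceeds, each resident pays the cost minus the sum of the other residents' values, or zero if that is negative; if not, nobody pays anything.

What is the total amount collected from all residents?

Total value 57 ≥ cost 45, so it is built.
Resident 1: others sum to 53; max(0, 45 - 53) = 0.
Resident 2: others sum to 44; max(0, 45 - 44) = 1.
Resident 3: others sum to 48; max(0, 45 - 48) = 0.
Resident 4: others sum to 50; max(0, 45 - 50) = 0.
Resident 5: others sum to 33; max(0, 45 - 33) = 12.
Total collected = 0 + 1 + 0 + 0 + 12 = 13.

13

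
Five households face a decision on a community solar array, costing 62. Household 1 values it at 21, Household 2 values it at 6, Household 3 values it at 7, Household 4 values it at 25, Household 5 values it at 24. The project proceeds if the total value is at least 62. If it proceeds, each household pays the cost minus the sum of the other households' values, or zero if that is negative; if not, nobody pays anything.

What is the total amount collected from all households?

7

Total value 83 ≥ cost 62, so it is built.
Household 1: others sum to 62; max(0, 62 - 62) = 0.
Household 2: others sum to 77; max(0, 62 - 77) = 0.
Household 3: others sum to 76; max(0, 62 - 76) = 0.
Household 4: others sum to 58; max(0, 62 - 58) = 4.
Household 5: others sum to 59; max(0, 62 - 59) = 3.
Total collected = 0 + 0 + 0 + 4 + 3 = 7.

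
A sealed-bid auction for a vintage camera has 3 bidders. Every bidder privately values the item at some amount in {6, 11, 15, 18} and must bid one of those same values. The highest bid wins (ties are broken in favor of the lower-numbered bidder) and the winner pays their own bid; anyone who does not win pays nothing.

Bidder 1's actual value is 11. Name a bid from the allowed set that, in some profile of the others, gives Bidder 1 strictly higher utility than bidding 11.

6

Suppose Bidder 2 bids 6 and Bidder 3 bids 6.
Bid 11: wins, pays 11, utility 11 - 11 = 0.
Bid 6: wins, pays 6, utility 11 - 6 = 5.
So bidding 6 beats truth here (5 > 0).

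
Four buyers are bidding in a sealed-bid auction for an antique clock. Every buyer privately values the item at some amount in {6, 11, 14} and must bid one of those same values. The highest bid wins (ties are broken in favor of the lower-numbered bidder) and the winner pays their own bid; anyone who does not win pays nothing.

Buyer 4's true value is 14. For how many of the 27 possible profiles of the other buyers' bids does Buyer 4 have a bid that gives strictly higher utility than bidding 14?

1

Others bid (6, 6, 6): truth gives 0; bid 11 gives 3 > 0. Violating.
Others bid (6, 6, 11): truth gives 0; no alternative beats it.
Others bid (6, 6, 14): truth gives 0; no alternative beats it.
(Checking all 27 profiles: 1 has a profitable deviation, 26 do not.)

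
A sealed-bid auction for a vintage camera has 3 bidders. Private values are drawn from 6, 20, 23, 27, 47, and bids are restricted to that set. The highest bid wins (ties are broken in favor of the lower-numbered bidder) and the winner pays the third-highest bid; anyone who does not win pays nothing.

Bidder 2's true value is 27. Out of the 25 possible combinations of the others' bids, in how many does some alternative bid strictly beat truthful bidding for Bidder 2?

6

Others bid (6, 47): truth gives 0; bid 47 gives 21 > 0. Violating.
Others bid (20, 47): truth gives 0; bid 47 gives 7 > 0. Violating.
Others bid (23, 47): truth gives 0; bid 47 gives 4 > 0. Violating.
Others bid (27, 6): truth gives 0; bid 47 gives 21 > 0. Violating.
Others bid (6, 6): truth gives 21; no alternative beats it.
Others bid (6, 20): truth gives 21; no alternative beats it.
(Checking all 25 profiles: 6 have a profitable deviation, 19 do not.)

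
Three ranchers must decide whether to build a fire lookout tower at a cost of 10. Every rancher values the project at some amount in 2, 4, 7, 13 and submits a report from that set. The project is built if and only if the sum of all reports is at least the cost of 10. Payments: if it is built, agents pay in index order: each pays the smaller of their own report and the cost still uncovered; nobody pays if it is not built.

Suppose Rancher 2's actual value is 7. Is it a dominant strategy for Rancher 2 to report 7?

Consider the case where Rancher 1 reports 2 and Rancher 3 reports 4.
Truthful report 7: project built, pays 7, utility 7 - 7 = 0.
Report 4 instead: project built, pays 4, utility 7 - 4 = 3.
Since 3 > 0, reporting 4 is strictly better here, so truthful reporting is not dominant.

No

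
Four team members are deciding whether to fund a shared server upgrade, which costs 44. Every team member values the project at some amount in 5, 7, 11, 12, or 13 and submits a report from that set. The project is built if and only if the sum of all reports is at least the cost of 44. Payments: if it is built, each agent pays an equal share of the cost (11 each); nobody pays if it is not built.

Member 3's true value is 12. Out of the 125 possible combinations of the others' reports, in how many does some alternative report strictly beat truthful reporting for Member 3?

12

Others report (5, 13, 13): truth gives 0; report 13 gives 1 > 0. Violating.
Others report (7, 11, 13): truth gives 0; report 13 gives 1 > 0. Violating.
Others report (7, 12, 12): truth gives 0; report 13 gives 1 > 0. Violating.
Others report (7, 13, 11): truth gives 0; report 13 gives 1 > 0. Violating.
Others report (5, 5, 5): truth gives 0; no alternative beats it.
Others report (5, 5, 7): truth gives 0; no alternative beats it.
(Checking all 125 profiles: 12 have a profitable deviation, 113 do not.)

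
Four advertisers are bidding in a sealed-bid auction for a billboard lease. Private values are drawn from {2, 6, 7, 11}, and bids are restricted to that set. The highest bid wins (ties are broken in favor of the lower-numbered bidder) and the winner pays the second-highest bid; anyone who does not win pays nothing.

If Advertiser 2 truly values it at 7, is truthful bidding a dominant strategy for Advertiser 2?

Check each profile of the others' bids and compare truth against every alternative bid.
Others bid (2, 2, 2): truth gives 5, best alternative gives 5.
Others bid (2, 2, 6): truth gives 1, best alternative gives 1.
Others bid (2, 6, 2): truth gives 1, best alternative gives 1.
Others bid (2, 6, 6): truth gives 1, best alternative gives 1.
Others bid (6, 2, 2): truth gives 1, best alternative gives 1.
Others bid (6, 2, 6): truth gives 1, best alternative gives 1.
(Remaining 58 profiles checked similarly; truth is weakly best in each.)
In every case the truthful bid is at least as good as any alternative, so it is a dominant strategy.

Yes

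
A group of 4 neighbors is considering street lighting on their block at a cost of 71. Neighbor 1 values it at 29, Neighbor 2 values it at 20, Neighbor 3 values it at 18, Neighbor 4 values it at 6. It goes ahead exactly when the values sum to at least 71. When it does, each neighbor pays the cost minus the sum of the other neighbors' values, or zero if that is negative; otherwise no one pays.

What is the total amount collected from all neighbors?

65

Total value 73 ≥ cost 71, so it is built.
Neighbor 1: others sum to 44; max(0, 71 - 44) = 27.
Neighbor 2: others sum to 53; max(0, 71 - 53) = 18.
Neighbor 3: others sum to 55; max(0, 71 - 55) = 16.
Neighbor 4: others sum to 67; max(0, 71 - 67) = 4.
Total collected = 27 + 18 + 16 + 4 = 65.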